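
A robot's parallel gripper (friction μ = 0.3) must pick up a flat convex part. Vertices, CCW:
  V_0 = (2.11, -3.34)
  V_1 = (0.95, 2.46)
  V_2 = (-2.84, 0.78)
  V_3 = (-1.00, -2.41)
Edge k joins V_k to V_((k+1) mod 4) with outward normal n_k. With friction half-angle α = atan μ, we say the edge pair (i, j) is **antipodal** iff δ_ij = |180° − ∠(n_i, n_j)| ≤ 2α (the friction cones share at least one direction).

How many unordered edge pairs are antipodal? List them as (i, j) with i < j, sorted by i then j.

count = 1; pairs: (0,2)

α = atan 0.3 = 16.70°;  2α = 33.40°
n_0 = (+0.9806, +0.1961)
n_1 = (-0.4052, +0.9142)
n_2 = (-0.8662, -0.4996)
n_3 = (-0.2865, -0.9581)
  (0,1): δ = 77.40°  ·
  (0,2): δ = 18.67°  ✓
  (0,3): δ = 62.04°  ·
  (1,2): δ = 83.93°  ·
  (1,3): δ = 40.55°  ·
  (2,3): δ = 136.62°  ·
antipodal pairs: 1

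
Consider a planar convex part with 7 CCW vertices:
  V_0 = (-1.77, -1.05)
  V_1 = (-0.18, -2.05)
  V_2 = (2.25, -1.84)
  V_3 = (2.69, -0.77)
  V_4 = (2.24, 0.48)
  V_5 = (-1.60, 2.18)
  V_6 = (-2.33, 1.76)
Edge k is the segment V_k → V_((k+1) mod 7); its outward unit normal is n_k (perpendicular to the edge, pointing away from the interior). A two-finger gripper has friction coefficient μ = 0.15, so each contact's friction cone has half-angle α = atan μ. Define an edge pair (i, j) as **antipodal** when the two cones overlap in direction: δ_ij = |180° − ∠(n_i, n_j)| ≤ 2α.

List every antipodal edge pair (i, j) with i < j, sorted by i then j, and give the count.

count = 2; pairs: (0,4), (3,6)

α = atan 0.15 = 8.53°;  2α = 17.06°
n_0 = (-0.5324, -0.8465)
n_1 = (+0.0861, -0.9963)
n_2 = (+0.9249, -0.3803)
n_3 = (+0.9409, +0.3387)
n_4 = (+0.4048, +0.9144)
n_5 = (-0.4987, +0.8668)
n_6 = (-0.9807, -0.1954)
  (0,1): δ = 142.89°  ·
  (0,2): δ = 80.19°  ·
  (0,3): δ = 38.03°  ·
  (0,4): δ = 8.29°  ✓
  (0,5): δ = 62.08°  ·
  (0,6): δ = 133.44°  ·
  (1,2): δ = 117.29°  ·
  (1,3): δ = 75.14°  ·
  (1,4): δ = 28.82°  ·
  (1,5): δ = 24.97°  ·
  (1,6): δ = 96.33°  ·
  (2,3): δ = 137.85°  ·
  (2,4): δ = 91.53°  ·
  (2,5): δ = 37.73°  ·
  (2,6): δ = 33.62°  ·
  (3,4): δ = 133.68°  ·
  (3,5): δ = 79.89°  ·
  (3,6): δ = 8.53°  ✓
  (4,5): δ = 126.21°  ·
  (4,6): δ = 54.85°  ·
  (5,6): δ = 108.64°  ·
antipodal pairs: 2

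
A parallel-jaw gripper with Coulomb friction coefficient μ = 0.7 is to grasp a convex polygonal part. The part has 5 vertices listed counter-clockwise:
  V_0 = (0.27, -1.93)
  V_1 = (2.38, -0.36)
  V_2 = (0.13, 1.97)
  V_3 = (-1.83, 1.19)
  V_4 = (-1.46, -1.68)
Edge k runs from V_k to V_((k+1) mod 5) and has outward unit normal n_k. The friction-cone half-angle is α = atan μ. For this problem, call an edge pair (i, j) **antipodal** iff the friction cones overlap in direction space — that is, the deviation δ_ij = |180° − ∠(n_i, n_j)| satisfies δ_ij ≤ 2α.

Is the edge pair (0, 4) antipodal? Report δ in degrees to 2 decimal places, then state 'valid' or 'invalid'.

δ = 135.13°, invalid

α = atan 0.7 = 34.99°;  2α = 69.98°
edge 0: e_0 = (+2.11, +1.57);  n_0 = (+0.5970, -0.8023)
edge 4: e_4 = (+1.73, -0.25);  n_4 = (-0.1430, -0.9897)
∠(n_0, n_4) = 44.87°
δ = |180° − 44.87°| = 135.13°
135.13° > 2α = 69.98°  →  invalid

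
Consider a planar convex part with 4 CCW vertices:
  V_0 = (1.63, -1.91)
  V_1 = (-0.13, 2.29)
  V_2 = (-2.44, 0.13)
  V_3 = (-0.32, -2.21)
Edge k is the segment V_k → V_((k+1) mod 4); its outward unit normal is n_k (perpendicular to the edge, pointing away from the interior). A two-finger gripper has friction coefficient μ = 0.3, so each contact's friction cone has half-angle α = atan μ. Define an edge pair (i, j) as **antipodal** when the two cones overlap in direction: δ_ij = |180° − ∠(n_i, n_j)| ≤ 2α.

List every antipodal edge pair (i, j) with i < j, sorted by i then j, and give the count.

count = 1; pairs: (0,2)

α = atan 0.3 = 16.70°;  2α = 33.40°
n_0 = (+0.9223, +0.3865)
n_1 = (-0.6830, +0.7304)
n_2 = (-0.7411, -0.6714)
n_3 = (+0.1521, -0.9884)
  (0,1): δ = 69.66°  ·
  (0,2): δ = 19.44°  ✓
  (0,3): δ = 76.01°  ·
  (1,2): δ = 90.90°  ·
  (1,3): δ = 34.33°  ·
  (2,3): δ = 123.43°  ·
antipodal pairs: 1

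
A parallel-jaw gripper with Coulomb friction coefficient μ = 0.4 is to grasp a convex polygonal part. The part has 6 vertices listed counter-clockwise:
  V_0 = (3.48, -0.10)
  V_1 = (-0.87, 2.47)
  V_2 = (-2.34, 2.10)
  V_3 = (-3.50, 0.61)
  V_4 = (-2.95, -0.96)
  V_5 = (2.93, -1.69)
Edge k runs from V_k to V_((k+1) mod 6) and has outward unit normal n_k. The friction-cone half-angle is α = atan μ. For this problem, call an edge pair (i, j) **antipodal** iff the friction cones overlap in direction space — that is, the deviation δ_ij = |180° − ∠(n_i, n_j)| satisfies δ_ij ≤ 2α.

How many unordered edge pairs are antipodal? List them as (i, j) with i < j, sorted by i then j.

count = 5; pairs: (0,3), (0,4), (1,4), (2,5), (3,5)

α = atan 0.4 = 21.80°;  2α = 43.60°
n_0 = (+0.5087, +0.8610)
n_1 = (-0.2441, +0.9698)
n_2 = (-0.7891, +0.6143)
n_3 = (-0.9438, -0.3306)
n_4 = (-0.1232, -0.9924)
n_5 = (+0.9451, -0.3269)
  (0,1): δ = 135.30°  ·
  (0,2): δ = 97.33°  ·
  (0,3): δ = 40.12°  ✓
  (0,4): δ = 23.50°  ✓
  (0,5): δ = 101.49°  ·
  (1,2): δ = 142.03°  ·
  (1,3): δ = 84.82°  ·
  (1,4): δ = 21.20°  ✓
  (1,5): δ = 56.79°  ·
  (2,3): δ = 122.79°  ·
  (2,4): δ = 59.18°  ·
  (2,5): δ = 18.82°  ✓
  (3,4): δ = 116.38°  ·
  (3,5): δ = 38.39°  ✓
  (4,5): δ = 102.00°  ·
antipodal pairs: 5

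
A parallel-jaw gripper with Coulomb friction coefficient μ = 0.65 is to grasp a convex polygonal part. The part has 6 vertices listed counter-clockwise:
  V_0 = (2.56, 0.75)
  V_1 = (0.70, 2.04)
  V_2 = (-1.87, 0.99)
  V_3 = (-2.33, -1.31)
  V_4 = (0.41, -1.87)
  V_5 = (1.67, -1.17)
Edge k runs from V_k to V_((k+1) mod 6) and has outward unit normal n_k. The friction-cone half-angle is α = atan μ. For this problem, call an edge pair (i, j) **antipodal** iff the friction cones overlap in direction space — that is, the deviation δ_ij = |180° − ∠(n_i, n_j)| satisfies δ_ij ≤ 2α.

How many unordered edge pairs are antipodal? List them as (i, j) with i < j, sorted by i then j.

count = 7; pairs: (0,3), (0,4), (1,3), (1,4), (1,5), (2,4), (2,5)

α = atan 0.65 = 33.02°;  2α = 66.05°
n_0 = (+0.5699, +0.8217)
n_1 = (-0.3782, +0.9257)
n_2 = (-0.9806, +0.1961)
n_3 = (-0.2002, -0.9797)
n_4 = (+0.4856, -0.8742)
n_5 = (+0.9073, -0.4206)
  (0,1): δ = 123.03°  ·
  (0,2): δ = 66.57°  ·
  (0,3): δ = 23.19°  ✓
  (0,4): δ = 63.80°  ✓
  (0,5): δ = 99.87°  ·
  (1,2): δ = 123.53°  ·
  (1,3): δ = 33.77°  ✓
  (1,4): δ = 6.83°  ✓
  (1,5): δ = 42.91°  ✓
  (2,3): δ = 90.24°  ·
  (2,4): δ = 49.64°  ✓
  (2,5): δ = 13.56°  ✓
  (3,4): δ = 139.39°  ·
  (3,5): δ = 103.32°  ·
  (4,5): δ = 143.92°  ·
antipodal pairs: 7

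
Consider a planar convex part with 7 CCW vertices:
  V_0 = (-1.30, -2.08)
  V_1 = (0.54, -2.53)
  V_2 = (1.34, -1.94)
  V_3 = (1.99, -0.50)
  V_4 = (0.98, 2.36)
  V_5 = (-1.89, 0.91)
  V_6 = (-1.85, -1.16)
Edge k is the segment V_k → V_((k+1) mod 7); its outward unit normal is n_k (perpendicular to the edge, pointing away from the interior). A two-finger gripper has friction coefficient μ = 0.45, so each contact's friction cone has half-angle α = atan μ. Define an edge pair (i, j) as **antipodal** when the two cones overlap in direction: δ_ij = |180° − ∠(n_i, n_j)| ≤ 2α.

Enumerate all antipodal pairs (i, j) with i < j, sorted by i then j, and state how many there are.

count = 6; pairs: (0,4), (1,4), (2,4), (2,5), (3,5), (3,6)

α = atan 0.45 = 24.23°;  2α = 48.46°
n_0 = (-0.2376, -0.9714)
n_1 = (+0.5935, -0.8048)
n_2 = (+0.9114, -0.4114)
n_3 = (+0.9429, +0.3330)
n_4 = (-0.4509, +0.8926)
n_5 = (-0.9998, -0.0193)
n_6 = (-0.8583, -0.5131)
  (0,1): δ = 129.85°  ·
  (0,2): δ = 100.55°  ·
  (0,3): δ = 56.81°  ·
  (0,4): δ = 40.55°  ✓
  (0,5): δ = 104.85°  ·
  (0,6): δ = 134.61°  ·
  (1,2): δ = 150.70°  ·
  (1,3): δ = 106.96°  ·
  (1,4): δ = 9.60°  ✓
  (1,5): δ = 54.70°  ·
  (1,6): δ = 84.46°  ·
  (2,3): δ = 136.26°  ·
  (2,4): δ = 38.90°  ✓
  (2,5): δ = 25.40°  ✓
  (2,6): δ = 55.17°  ·
  (3,4): δ = 82.65°  ·
  (3,5): δ = 18.34°  ✓
  (3,6): δ = 11.42°  ✓
  (4,5): δ = 115.70°  ·
  (4,6): δ = 85.93°  ·
  (5,6): δ = 150.23°  ·
antipodal pairs: 6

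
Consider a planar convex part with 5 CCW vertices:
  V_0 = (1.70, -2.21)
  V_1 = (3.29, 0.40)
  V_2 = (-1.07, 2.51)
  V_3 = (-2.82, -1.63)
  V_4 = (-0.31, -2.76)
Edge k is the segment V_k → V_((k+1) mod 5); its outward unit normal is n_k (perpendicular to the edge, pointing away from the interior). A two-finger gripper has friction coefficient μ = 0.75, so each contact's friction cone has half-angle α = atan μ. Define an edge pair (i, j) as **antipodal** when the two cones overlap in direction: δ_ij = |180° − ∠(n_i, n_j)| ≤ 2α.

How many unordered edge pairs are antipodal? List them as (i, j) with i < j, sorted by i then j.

count = 4; pairs: (0,2), (1,3), (1,4), (2,4)

α = atan 0.75 = 36.87°;  2α = 73.74°
n_0 = (+0.8540, -0.5203)
n_1 = (+0.4356, +0.9001)
n_2 = (-0.9211, +0.3893)
n_3 = (-0.4105, -0.9119)
n_4 = (+0.2639, -0.9645)
  (0,1): δ = 84.47°  ·
  (0,2): δ = 8.44°  ✓
  (0,3): δ = 97.11°  ·
  (0,4): δ = 136.65°  ·
  (1,2): δ = 87.09°  ·
  (1,3): δ = 1.59°  ✓
  (1,4): δ = 41.13°  ✓
  (2,3): δ = 91.32°  ·
  (2,4): δ = 51.78°  ✓
  (3,4): δ = 140.46°  ·
antipodal pairs: 4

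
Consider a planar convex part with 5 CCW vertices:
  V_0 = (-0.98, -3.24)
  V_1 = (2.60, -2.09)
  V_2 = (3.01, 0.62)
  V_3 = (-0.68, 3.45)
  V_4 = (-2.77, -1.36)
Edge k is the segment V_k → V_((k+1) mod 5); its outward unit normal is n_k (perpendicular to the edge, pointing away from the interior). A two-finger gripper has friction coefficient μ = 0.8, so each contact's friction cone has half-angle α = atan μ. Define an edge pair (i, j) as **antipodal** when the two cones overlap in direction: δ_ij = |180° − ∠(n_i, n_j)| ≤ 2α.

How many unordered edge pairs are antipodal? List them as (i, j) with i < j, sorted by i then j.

count = 6; pairs: (0,2), (0,3), (1,3), (1,4), (2,3), (2,4)

α = atan 0.8 = 38.66°;  2α = 77.32°
n_0 = (+0.3058, -0.9521)
n_1 = (+0.9887, -0.1496)
n_2 = (+0.6086, +0.7935)
n_3 = (-0.9172, +0.3985)
n_4 = (-0.7242, -0.6896)
  (0,1): δ = 116.41°  ·
  (0,2): δ = 55.29°  ✓
  (0,3): δ = 48.71°  ✓
  (0,4): δ = 115.79°  ·
  (1,2): δ = 118.88°  ·
  (1,3): δ = 14.88°  ✓
  (1,4): δ = 52.20°  ✓
  (2,3): δ = 76.00°  ✓
  (2,4): δ = 8.92°  ✓
  (3,4): δ = 112.92°  ·
antipodal pairs: 6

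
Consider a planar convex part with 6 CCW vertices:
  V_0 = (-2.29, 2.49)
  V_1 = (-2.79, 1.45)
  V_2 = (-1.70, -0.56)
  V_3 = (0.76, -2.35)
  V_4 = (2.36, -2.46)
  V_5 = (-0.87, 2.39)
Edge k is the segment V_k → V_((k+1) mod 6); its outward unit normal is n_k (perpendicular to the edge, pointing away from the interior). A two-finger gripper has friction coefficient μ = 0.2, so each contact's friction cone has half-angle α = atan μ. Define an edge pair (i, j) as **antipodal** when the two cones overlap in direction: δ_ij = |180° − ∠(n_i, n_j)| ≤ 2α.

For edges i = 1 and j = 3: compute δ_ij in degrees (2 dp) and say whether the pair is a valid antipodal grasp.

α = atan 0.2 = 11.31°;  2α = 22.62°
edge 1: e_1 = (+1.09, -2.01);  n_1 = (-0.8791, -0.4767)
edge 3: e_3 = (+1.60, -0.11);  n_3 = (-0.0686, -0.9976)
∠(n_1, n_3) = 57.60°
δ = |180° − 57.60°| = 122.40°
122.40° > 2α = 22.62°  →  invalid

δ = 122.40°, invalid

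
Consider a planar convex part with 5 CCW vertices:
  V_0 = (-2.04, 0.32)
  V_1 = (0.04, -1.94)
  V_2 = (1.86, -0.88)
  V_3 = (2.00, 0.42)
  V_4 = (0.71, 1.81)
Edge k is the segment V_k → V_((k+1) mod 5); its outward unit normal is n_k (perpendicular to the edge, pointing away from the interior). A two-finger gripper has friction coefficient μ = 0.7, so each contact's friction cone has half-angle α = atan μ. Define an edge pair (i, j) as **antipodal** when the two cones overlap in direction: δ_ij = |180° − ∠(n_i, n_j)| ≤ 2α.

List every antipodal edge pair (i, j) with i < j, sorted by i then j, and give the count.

α = atan 0.7 = 34.99°;  2α = 69.98°
n_0 = (-0.7358, -0.6772)
n_1 = (+0.5033, -0.8641)
n_2 = (+0.9943, -0.1071)
n_3 = (+0.7330, +0.6802)
n_4 = (-0.4764, +0.8792)
  (0,1): δ = 102.41°  ·
  (0,2): δ = 48.77°  ✓
  (0,3): δ = 0.24°  ✓
  (0,4): δ = 75.82°  ·
  (1,2): δ = 126.36°  ·
  (1,3): δ = 77.35°  ·
  (1,4): δ = 1.77°  ✓
  (2,3): δ = 130.99°  ·
  (2,4): δ = 55.40°  ✓
  (3,4): δ = 104.41°  ·
antipodal pairs: 4

count = 4; pairs: (0,2), (0,3), (1,4), (2,4)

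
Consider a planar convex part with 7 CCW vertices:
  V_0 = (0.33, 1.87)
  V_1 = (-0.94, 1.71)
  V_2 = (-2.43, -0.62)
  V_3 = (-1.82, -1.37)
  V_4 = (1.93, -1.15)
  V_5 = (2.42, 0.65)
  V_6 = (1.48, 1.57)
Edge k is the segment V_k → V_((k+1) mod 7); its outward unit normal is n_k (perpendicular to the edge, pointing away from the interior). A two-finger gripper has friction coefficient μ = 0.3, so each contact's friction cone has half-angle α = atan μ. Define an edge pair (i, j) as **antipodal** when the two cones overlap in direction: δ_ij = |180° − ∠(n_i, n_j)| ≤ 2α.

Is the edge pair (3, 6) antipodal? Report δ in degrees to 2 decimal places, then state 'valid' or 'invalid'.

δ = 17.98°, valid

α = atan 0.3 = 16.70°;  2α = 33.40°
edge 3: e_3 = (+3.75, +0.22);  n_3 = (+0.0586, -0.9983)
edge 6: e_6 = (-1.15, +0.30);  n_6 = (+0.2524, +0.9676)
∠(n_3, n_6) = 162.02°
δ = |180° − 162.02°| = 17.98°
17.98° ≤ 2α = 33.40°  →  valid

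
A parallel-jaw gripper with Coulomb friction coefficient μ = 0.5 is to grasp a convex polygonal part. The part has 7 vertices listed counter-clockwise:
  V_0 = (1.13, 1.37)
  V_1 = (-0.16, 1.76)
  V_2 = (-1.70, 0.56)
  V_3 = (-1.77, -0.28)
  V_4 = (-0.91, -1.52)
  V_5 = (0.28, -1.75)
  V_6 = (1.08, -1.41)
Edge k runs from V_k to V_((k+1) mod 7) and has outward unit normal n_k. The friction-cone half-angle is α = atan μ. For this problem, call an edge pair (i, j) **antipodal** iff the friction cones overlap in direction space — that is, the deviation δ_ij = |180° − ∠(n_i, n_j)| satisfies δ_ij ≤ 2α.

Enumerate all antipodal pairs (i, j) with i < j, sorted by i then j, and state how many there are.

count = 8; pairs: (0,3), (0,4), (0,5), (1,4), (1,5), (1,6), (2,6), (3,6)

α = atan 0.5 = 26.57°;  2α = 53.13°
n_0 = (+0.2894, +0.9572)
n_1 = (-0.6146, +0.7888)
n_2 = (-0.9965, +0.0830)
n_3 = (-0.8217, -0.5699)
n_4 = (-0.1898, -0.9818)
n_5 = (+0.3911, -0.9203)
n_6 = (+0.9998, -0.0180)
  (0,1): δ = 125.25°  ·
  (0,2): δ = 77.94°  ·
  (0,3): δ = 38.44°  ✓
  (0,4): δ = 5.88°  ✓
  (0,5): δ = 39.85°  ✓
  (0,6): δ = 105.79°  ·
  (1,2): δ = 132.69°  ·
  (1,3): δ = 93.18°  ·
  (1,4): δ = 48.87°  ✓
  (1,5): δ = 14.90°  ✓
  (1,6): δ = 51.04°  ✓
  (2,3): δ = 140.49°  ·
  (2,4): δ = 96.18°  ·
  (2,5): δ = 62.21°  ·
  (2,6): δ = 3.73°  ✓
  (3,4): δ = 135.68°  ·
  (3,5): δ = 101.72°  ·
  (3,6): δ = 35.77°  ✓
  (4,5): δ = 146.04°  ·
  (4,6): δ = 80.09°  ·
  (5,6): δ = 114.06°  ·
antipodal pairs: 8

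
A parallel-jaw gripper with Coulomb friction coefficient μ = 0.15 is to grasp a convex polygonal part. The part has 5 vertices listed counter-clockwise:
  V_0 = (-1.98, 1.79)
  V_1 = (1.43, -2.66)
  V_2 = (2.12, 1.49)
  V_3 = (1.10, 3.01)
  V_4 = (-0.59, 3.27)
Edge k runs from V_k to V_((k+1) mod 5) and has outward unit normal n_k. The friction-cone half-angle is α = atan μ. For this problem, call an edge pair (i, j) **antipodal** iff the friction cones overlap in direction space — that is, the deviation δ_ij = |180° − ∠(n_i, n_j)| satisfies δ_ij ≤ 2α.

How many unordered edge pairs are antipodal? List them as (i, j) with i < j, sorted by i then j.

count = 1; pairs: (0,2)

α = atan 0.15 = 8.53°;  2α = 17.06°
n_0 = (-0.7937, -0.6082)
n_1 = (+0.9865, -0.1640)
n_2 = (+0.8304, +0.5572)
n_3 = (+0.1521, +0.9884)
n_4 = (-0.7289, +0.6846)
  (0,1): δ = 46.90°  ·
  (0,2): δ = 3.60°  ✓
  (0,3): δ = 43.79°  ·
  (0,4): δ = 99.33°  ·
  (1,2): δ = 136.70°  ·
  (1,3): δ = 89.31°  ·
  (1,4): δ = 33.76°  ·
  (2,3): δ = 132.61°  ·
  (2,4): δ = 77.07°  ·
  (3,4): δ = 124.46°  ·
antipodal pairs: 1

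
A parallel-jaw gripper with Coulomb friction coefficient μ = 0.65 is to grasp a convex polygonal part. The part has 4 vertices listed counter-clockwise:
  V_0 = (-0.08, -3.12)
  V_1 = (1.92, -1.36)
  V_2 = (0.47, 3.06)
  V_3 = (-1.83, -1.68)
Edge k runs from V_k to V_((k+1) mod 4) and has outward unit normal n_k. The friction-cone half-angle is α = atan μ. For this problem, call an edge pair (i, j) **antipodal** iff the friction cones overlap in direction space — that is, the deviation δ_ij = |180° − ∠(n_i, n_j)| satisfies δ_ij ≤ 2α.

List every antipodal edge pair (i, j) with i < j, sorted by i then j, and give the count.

count = 3; pairs: (0,2), (1,2), (1,3)

α = atan 0.65 = 33.02°;  2α = 66.05°
n_0 = (+0.6606, -0.7507)
n_1 = (+0.9502, +0.3117)
n_2 = (-0.8997, +0.4366)
n_3 = (-0.6354, -0.7722)
  (0,1): δ = 113.19°  ·
  (0,2): δ = 22.77°  ✓
  (0,3): δ = 99.20°  ·
  (1,2): δ = 44.05°  ✓
  (1,3): δ = 32.39°  ✓
  (2,3): δ = 103.57°  ·
antipodal pairs: 3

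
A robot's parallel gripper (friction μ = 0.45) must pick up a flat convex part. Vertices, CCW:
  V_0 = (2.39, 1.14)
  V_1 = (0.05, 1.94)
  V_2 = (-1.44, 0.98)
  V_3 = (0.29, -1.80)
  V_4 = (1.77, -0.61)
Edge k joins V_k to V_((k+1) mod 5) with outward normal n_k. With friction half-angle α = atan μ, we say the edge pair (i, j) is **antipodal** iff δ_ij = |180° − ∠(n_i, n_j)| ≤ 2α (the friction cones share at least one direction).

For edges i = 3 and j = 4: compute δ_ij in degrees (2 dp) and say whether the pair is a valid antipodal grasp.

α = atan 0.45 = 24.23°;  2α = 48.46°
edge 3: e_3 = (+1.48, +1.19);  n_3 = (+0.6266, -0.7793)
edge 4: e_4 = (+0.62, +1.75);  n_4 = (+0.9426, -0.3339)
∠(n_3, n_4) = 31.69°
δ = |180° − 31.69°| = 148.31°
148.31° > 2α = 48.46°  →  invalid

δ = 148.31°, invalid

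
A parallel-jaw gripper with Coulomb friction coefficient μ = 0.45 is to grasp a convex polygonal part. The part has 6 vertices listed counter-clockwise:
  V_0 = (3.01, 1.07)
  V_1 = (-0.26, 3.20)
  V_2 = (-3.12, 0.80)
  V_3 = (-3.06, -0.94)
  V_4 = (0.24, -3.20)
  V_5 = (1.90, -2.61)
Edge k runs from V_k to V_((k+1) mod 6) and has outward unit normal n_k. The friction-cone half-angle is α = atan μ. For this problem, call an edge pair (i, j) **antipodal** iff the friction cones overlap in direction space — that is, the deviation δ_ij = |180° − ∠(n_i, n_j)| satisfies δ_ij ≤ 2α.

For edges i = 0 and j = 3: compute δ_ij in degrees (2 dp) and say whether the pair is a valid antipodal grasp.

δ = 1.33°, valid

α = atan 0.45 = 24.23°;  2α = 48.46°
edge 0: e_0 = (-3.27, +2.13);  n_0 = (+0.5458, +0.8379)
edge 3: e_3 = (+3.30, -2.26);  n_3 = (-0.5650, -0.8251)
∠(n_0, n_3) = 178.67°
δ = |180° − 178.67°| = 1.33°
1.33° ≤ 2α = 48.46°  →  valid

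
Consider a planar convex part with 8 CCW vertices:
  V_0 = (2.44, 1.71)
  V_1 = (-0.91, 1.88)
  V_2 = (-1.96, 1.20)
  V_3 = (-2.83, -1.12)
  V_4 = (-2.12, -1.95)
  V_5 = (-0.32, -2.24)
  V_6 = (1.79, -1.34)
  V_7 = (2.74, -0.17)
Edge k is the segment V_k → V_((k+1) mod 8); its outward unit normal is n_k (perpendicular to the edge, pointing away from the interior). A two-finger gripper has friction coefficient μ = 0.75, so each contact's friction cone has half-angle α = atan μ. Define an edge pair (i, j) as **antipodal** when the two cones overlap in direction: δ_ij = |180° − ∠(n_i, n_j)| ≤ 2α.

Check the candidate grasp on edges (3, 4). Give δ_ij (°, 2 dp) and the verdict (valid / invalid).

α = atan 0.75 = 36.87°;  2α = 73.74°
edge 3: e_3 = (+0.71, -0.83);  n_3 = (-0.7599, -0.6500)
edge 4: e_4 = (+1.80, -0.29);  n_4 = (-0.1591, -0.9873)
∠(n_3, n_4) = 40.30°
δ = |180° − 40.30°| = 139.70°
139.70° > 2α = 73.74°  →  invalid

δ = 139.70°, invalid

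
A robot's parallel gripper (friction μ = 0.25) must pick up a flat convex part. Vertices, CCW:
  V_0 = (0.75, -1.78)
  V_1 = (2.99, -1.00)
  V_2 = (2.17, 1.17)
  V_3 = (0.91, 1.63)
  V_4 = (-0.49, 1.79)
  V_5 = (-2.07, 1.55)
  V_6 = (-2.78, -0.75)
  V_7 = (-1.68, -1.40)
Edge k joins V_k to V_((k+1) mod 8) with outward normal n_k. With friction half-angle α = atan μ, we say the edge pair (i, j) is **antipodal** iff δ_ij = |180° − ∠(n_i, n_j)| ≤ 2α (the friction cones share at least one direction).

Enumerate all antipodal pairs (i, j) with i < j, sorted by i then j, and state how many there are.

count = 7; pairs: (0,3), (0,4), (2,6), (2,7), (3,6), (3,7), (4,7)

α = atan 0.25 = 14.04°;  2α = 28.07°
n_0 = (+0.3288, -0.9444)
n_1 = (+0.9354, +0.3535)
n_2 = (+0.3429, +0.9394)
n_3 = (+0.1135, +0.9935)
n_4 = (-0.1502, +0.9887)
n_5 = (-0.9555, +0.2950)
n_6 = (-0.5087, -0.8609)
n_7 = (-0.1545, -0.9880)
  (0,1): δ = 88.50°  ·
  (0,2): δ = 39.25°  ·
  (0,3): δ = 25.72°  ✓
  (0,4): δ = 10.56°  ✓
  (0,5): δ = 53.65°  ·
  (0,6): δ = 130.22°  ·
  (0,7): δ = 151.91°  ·
  (1,2): δ = 130.76°  ·
  (1,3): δ = 117.22°  ·
  (1,4): δ = 102.06°  ·
  (1,5): δ = 37.86°  ·
  (1,6): δ = 38.72°  ·
  (1,7): δ = 60.41°  ·
  (2,3): δ = 166.46°  ·
  (2,4): δ = 151.31°  ·
  (2,5): δ = 87.10°  ·
  (2,6): δ = 10.52°  ✓
  (2,7): δ = 11.17°  ✓
  (3,4): δ = 164.84°  ·
  (3,5): δ = 100.64°  ·
  (3,6): δ = 24.06°  ✓
  (3,7): δ = 2.37°  ✓
  (4,5): δ = 115.79°  ·
  (4,6): δ = 39.22°  ·
  (4,7): δ = 17.52°  ✓
  (5,6): δ = 103.42°  ·
  (5,7): δ = 81.73°  ·
  (6,7): δ = 158.31°  ·
antipodal pairs: 7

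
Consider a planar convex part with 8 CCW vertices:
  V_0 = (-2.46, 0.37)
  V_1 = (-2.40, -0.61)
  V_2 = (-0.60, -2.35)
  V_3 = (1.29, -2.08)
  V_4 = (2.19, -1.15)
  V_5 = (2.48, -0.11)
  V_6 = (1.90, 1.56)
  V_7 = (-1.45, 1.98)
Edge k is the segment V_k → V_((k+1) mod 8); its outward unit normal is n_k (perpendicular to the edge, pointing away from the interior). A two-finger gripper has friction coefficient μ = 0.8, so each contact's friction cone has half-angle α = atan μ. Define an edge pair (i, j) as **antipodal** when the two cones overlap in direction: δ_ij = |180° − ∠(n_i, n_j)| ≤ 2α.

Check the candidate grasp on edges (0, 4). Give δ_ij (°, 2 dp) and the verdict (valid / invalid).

α = atan 0.8 = 38.66°;  2α = 77.32°
edge 0: e_0 = (+0.06, -0.98);  n_0 = (-0.9981, -0.0611)
edge 4: e_4 = (+0.29, +1.04);  n_4 = (+0.9633, -0.2686)
∠(n_0, n_4) = 160.92°
δ = |180° − 160.92°| = 19.08°
19.08° ≤ 2α = 77.32°  →  valid

δ = 19.08°, valid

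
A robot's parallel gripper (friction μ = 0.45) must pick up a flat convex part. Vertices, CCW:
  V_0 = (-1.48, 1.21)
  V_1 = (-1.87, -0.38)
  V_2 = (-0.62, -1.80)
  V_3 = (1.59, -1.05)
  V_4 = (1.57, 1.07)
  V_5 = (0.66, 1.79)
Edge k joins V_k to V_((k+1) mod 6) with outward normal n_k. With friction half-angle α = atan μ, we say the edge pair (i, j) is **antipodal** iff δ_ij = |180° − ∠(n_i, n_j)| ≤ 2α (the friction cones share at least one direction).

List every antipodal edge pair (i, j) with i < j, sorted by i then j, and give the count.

α = atan 0.45 = 24.23°;  2α = 48.46°
n_0 = (-0.9712, +0.2382)
n_1 = (-0.7506, -0.6607)
n_2 = (+0.3214, -0.9470)
n_3 = (+1.0000, +0.0094)
n_4 = (+0.6205, +0.7842)
n_5 = (-0.2616, +0.9652)
  (0,1): δ = 124.86°  ·
  (0,2): δ = 57.47°  ·
  (0,3): δ = 14.32°  ✓
  (0,4): δ = 65.43°  ·
  (0,5): δ = 118.95°  ·
  (1,2): δ = 112.61°  ·
  (1,3): δ = 40.82°  ✓
  (1,4): δ = 10.29°  ✓
  (1,5): δ = 63.81°  ·
  (2,3): δ = 108.20°  ·
  (2,4): δ = 57.10°  ·
  (2,5): δ = 3.58°  ✓
  (3,4): δ = 128.89°  ·
  (3,5): δ = 75.38°  ·
  (4,5): δ = 126.48°  ·
antipodal pairs: 4

count = 4; pairs: (0,3), (1,3), (1,4), (2,5)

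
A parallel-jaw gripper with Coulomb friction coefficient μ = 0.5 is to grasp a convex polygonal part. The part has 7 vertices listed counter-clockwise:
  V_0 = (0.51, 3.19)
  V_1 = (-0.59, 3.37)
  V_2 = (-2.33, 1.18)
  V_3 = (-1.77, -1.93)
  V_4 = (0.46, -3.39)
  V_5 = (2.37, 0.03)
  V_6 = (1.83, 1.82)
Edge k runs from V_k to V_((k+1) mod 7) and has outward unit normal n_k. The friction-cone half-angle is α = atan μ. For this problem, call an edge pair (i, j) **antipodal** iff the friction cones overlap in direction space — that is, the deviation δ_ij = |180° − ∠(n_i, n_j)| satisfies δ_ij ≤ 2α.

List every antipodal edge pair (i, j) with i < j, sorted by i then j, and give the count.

α = atan 0.5 = 26.57°;  2α = 53.13°
n_0 = (+0.1615, +0.9869)
n_1 = (-0.7830, +0.6221)
n_2 = (-0.9842, -0.1772)
n_3 = (-0.5478, -0.8366)
n_4 = (+0.8731, -0.4876)
n_5 = (+0.9574, +0.2888)
n_6 = (+0.7201, +0.6938)
  (0,1): δ = 119.17°  ·
  (0,2): δ = 70.50°  ·
  (0,3): δ = 23.92°  ✓
  (0,4): δ = 70.11°  ·
  (0,5): δ = 116.08°  ·
  (0,6): δ = 143.23°  ·
  (1,2): δ = 131.32°  ·
  (1,3): δ = 84.75°  ·
  (1,4): δ = 9.29°  ✓
  (1,5): δ = 55.26°  ·
  (1,6): δ = 82.40°  ·
  (2,3): δ = 133.42°  ·
  (2,4): δ = 39.39°  ✓
  (2,5): δ = 6.58°  ✓
  (2,6): δ = 33.73°  ✓
  (3,4): δ = 85.97°  ·
  (3,5): δ = 40.00°  ✓
  (3,6): δ = 12.85°  ✓
  (4,5): δ = 134.03°  ·
  (4,6): δ = 106.88°  ·
  (5,6): δ = 152.85°  ·
antipodal pairs: 7

count = 7; pairs: (0,3), (1,4), (2,4), (2,5), (2,6), (3,5), (3,6)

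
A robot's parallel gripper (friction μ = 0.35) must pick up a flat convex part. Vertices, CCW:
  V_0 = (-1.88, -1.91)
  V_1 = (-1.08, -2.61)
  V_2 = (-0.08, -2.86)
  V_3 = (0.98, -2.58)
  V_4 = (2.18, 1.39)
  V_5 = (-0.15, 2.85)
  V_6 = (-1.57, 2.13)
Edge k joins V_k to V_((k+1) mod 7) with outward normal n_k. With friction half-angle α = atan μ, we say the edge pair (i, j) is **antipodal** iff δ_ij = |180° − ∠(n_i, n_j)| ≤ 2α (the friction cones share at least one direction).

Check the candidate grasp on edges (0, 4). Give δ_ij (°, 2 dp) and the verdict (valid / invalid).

α = atan 0.35 = 19.29°;  2α = 38.58°
edge 0: e_0 = (+0.80, -0.70);  n_0 = (-0.6585, -0.7526)
edge 4: e_4 = (-2.33, +1.46);  n_4 = (+0.5310, +0.8474)
∠(n_0, n_4) = 170.89°
δ = |180° − 170.89°| = 9.11°
9.11° ≤ 2α = 38.58°  →  valid

δ = 9.11°, valid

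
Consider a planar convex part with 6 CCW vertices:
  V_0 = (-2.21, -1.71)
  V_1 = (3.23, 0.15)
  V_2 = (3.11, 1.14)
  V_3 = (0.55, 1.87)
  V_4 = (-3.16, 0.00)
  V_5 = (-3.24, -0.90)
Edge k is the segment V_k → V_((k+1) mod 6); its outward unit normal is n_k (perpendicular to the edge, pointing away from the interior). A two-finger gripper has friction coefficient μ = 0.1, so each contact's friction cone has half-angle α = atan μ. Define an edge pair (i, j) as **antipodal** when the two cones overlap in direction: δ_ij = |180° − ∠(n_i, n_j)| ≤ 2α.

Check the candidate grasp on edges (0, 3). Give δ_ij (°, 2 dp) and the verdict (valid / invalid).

α = atan 0.1 = 5.71°;  2α = 11.42°
edge 0: e_0 = (+5.44, +1.86);  n_0 = (+0.3235, -0.9462)
edge 3: e_3 = (-3.71, -1.87);  n_3 = (-0.4501, +0.8930)
∠(n_0, n_3) = 172.13°
δ = |180° − 172.13°| = 7.87°
7.87° ≤ 2α = 11.42°  →  valid

δ = 7.87°, valid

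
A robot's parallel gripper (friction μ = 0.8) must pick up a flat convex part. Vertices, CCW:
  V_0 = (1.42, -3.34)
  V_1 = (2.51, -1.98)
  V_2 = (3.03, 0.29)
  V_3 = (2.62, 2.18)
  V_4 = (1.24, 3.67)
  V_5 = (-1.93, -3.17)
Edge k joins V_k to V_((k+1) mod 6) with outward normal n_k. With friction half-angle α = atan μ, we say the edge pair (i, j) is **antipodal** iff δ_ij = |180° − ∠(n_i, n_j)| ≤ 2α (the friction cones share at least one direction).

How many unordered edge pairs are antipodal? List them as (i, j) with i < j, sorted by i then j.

count = 7; pairs: (0,4), (1,4), (2,4), (2,5), (3,4), (3,5), (4,5)

α = atan 0.8 = 38.66°;  2α = 77.32°
n_0 = (+0.7803, -0.6254)
n_1 = (+0.9748, -0.2233)
n_2 = (+0.9773, +0.2120)
n_3 = (+0.7337, +0.6795)
n_4 = (-0.9073, +0.4205)
n_5 = (-0.0507, -0.9987)
  (0,1): δ = 154.19°  ·
  (0,2): δ = 129.05°  ·
  (0,3): δ = 98.48°  ·
  (0,4): δ = 13.85°  ✓
  (0,5): δ = 125.81°  ·
  (1,2): δ = 154.86°  ·
  (1,3): δ = 124.29°  ·
  (1,4): δ = 11.96°  ✓
  (1,5): δ = 100.00°  ·
  (2,3): δ = 149.43°  ·
  (2,4): δ = 37.10°  ✓
  (2,5): δ = 74.86°  ✓
  (3,4): δ = 67.67°  ✓
  (3,5): δ = 44.29°  ✓
  (4,5): δ = 68.04°  ✓
antipodal pairs: 7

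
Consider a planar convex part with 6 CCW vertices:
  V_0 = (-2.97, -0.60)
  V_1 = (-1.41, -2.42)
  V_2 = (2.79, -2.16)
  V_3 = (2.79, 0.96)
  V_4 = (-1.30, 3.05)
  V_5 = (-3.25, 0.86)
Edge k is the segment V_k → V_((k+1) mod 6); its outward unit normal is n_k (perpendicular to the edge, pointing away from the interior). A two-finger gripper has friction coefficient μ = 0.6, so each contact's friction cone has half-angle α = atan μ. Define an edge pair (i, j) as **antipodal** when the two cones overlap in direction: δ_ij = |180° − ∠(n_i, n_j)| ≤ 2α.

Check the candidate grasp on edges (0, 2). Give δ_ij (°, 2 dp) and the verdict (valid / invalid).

α = atan 0.6 = 30.96°;  2α = 61.93°
edge 0: e_0 = (+1.56, -1.82);  n_0 = (-0.7593, -0.6508)
edge 2: e_2 = (+0.00, +3.12);  n_2 = (+1.0000, -0.0000)
∠(n_0, n_2) = 139.40°
δ = |180° − 139.40°| = 40.60°
40.60° ≤ 2α = 61.93°  →  valid

δ = 40.60°, valid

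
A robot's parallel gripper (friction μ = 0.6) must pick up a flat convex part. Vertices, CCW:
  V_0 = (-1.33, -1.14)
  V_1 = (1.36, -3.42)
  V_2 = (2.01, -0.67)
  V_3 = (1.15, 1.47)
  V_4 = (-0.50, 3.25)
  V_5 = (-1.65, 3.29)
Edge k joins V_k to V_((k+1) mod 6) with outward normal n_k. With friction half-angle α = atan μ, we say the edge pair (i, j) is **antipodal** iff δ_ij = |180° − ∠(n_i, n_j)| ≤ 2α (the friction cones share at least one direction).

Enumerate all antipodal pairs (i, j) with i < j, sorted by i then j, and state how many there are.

count = 6; pairs: (0,2), (0,3), (0,4), (1,5), (2,5), (3,5)

α = atan 0.6 = 30.96°;  2α = 61.93°
n_0 = (-0.6466, -0.7628)
n_1 = (+0.9732, -0.2300)
n_2 = (+0.9279, +0.3729)
n_3 = (+0.7334, +0.6798)
n_4 = (+0.0348, +0.9994)
n_5 = (-0.9974, -0.0720)
  (0,1): δ = 63.01°  ·
  (0,2): δ = 27.82°  ✓
  (0,3): δ = 6.89°  ✓
  (0,4): δ = 38.29°  ✓
  (0,5): δ = 134.42°  ·
  (1,2): δ = 144.81°  ·
  (1,3): δ = 123.87°  ·
  (1,4): δ = 78.69°  ·
  (1,5): δ = 17.43°  ✓
  (2,3): δ = 159.06°  ·
  (2,4): δ = 113.89°  ·
  (2,5): δ = 17.76°  ✓
  (3,4): δ = 134.82°  ·
  (3,5): δ = 38.70°  ✓
  (4,5): δ = 83.88°  ·
antipodal pairs: 6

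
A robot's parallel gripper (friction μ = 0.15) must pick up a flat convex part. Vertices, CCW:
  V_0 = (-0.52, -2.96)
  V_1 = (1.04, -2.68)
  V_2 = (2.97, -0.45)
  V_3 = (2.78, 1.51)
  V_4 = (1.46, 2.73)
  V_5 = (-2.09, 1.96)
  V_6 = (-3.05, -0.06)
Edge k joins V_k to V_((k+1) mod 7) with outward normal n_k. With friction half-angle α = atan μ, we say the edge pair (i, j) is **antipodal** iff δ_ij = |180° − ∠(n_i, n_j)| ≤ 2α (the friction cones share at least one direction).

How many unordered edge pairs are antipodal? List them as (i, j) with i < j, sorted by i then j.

count = 3; pairs: (0,4), (1,5), (3,6)

α = atan 0.15 = 8.53°;  2α = 17.06°
n_0 = (+0.1767, -0.9843)
n_1 = (+0.7561, -0.6544)
n_2 = (+0.9953, +0.0965)
n_3 = (+0.6787, +0.7344)
n_4 = (-0.2120, +0.9773)
n_5 = (-0.9032, +0.4292)
n_6 = (-0.7535, -0.6574)
  (0,1): δ = 141.05°  ·
  (0,2): δ = 94.64°  ·
  (0,3): δ = 52.92°  ·
  (0,4): δ = 2.06°  ✓
  (0,5): δ = 54.41°  ·
  (0,6): δ = 120.93°  ·
  (1,2): δ = 133.59°  ·
  (1,3): δ = 91.87°  ·
  (1,4): δ = 36.89°  ·
  (1,5): δ = 15.46°  ✓
  (1,6): δ = 81.98°  ·
  (2,3): δ = 138.28°  ·
  (2,4): δ = 83.30°  ·
  (2,5): δ = 30.96°  ·
  (2,6): δ = 35.57°  ·
  (3,4): δ = 125.02°  ·
  (3,5): δ = 72.67°  ·
  (3,6): δ = 6.15°  ✓
  (4,5): δ = 127.66°  ·
  (4,6): δ = 61.14°  ·
  (5,6): δ = 113.48°  ·
antipodal pairs: 3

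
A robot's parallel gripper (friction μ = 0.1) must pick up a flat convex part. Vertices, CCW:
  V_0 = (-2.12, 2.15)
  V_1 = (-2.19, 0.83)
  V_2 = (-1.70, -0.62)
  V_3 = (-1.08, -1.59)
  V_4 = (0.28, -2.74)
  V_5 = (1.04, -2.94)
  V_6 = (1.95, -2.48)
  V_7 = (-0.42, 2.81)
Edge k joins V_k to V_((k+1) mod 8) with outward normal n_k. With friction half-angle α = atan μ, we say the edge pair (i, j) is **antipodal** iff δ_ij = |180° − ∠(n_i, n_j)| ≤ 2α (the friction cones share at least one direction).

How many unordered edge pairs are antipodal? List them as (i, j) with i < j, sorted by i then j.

count = 3; pairs: (1,6), (2,6), (5,7)

α = atan 0.1 = 5.71°;  2α = 11.42°
n_0 = (-0.9986, +0.0530)
n_1 = (-0.9474, -0.3201)
n_2 = (-0.8426, -0.5386)
n_3 = (-0.6457, -0.7636)
n_4 = (-0.2545, -0.9671)
n_5 = (+0.4511, -0.8925)
n_6 = (+0.9126, +0.4089)
n_7 = (-0.3619, +0.9322)
  (0,1): δ = 158.29°  ·
  (0,2): δ = 144.38°  ·
  (0,3): δ = 127.18°  ·
  (0,4): δ = 101.71°  ·
  (0,5): δ = 60.15°  ·
  (0,6): δ = 27.17°  ·
  (0,7): δ = 114.25°  ·
  (1,2): δ = 166.09°  ·
  (1,3): δ = 148.89°  ·
  (1,4): δ = 123.42°  ·
  (1,5): δ = 81.86°  ·
  (1,6): δ = 5.46°  ✓
  (1,7): δ = 92.55°  ·
  (2,3): δ = 162.80°  ·
  (2,4): δ = 137.33°  ·
  (2,5): δ = 95.77°  ·
  (2,6): δ = 8.45°  ✓
  (2,7): δ = 78.63°  ·
  (3,4): δ = 154.53°  ·
  (3,5): δ = 112.97°  ·
  (3,6): δ = 25.65°  ·
  (3,7): δ = 61.44°  ·
  (4,5): δ = 138.44°  ·
  (4,6): δ = 51.12°  ·
  (4,7): δ = 35.96°  ·
  (5,6): δ = 92.68°  ·
  (5,7): δ = 5.60°  ✓
  (6,7): δ = 92.92°  ·
antipodal pairs: 3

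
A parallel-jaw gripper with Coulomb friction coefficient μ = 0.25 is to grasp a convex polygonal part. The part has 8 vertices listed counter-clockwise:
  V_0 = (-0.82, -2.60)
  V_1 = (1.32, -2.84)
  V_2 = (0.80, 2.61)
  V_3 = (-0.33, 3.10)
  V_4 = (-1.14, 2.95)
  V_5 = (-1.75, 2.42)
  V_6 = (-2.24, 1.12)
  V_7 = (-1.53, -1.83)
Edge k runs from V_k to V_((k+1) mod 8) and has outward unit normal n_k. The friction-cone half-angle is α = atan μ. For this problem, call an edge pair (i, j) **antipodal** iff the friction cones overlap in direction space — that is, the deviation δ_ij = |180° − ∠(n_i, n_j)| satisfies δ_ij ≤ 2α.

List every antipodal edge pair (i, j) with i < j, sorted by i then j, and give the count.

count = 5; pairs: (0,2), (0,3), (1,5), (1,6), (2,7)

α = atan 0.25 = 14.04°;  2α = 28.07°
n_0 = (-0.1115, -0.9938)
n_1 = (+0.9955, +0.0950)
n_2 = (+0.3978, +0.9175)
n_3 = (-0.1821, +0.9833)
n_4 = (-0.6559, +0.7549)
n_5 = (-0.9357, +0.3527)
n_6 = (-0.9722, -0.2340)
n_7 = (-0.7352, -0.6779)
  (0,1): δ = 78.15°  ·
  (0,2): δ = 17.04°  ✓
  (0,3): δ = 16.89°  ✓
  (0,4): δ = 47.38°  ·
  (0,5): δ = 75.75°  ·
  (0,6): δ = 109.93°  ·
  (0,7): δ = 139.08°  ·
  (1,2): δ = 118.89°  ·
  (1,3): δ = 84.96°  ·
  (1,4): δ = 54.46°  ·
  (1,5): δ = 26.10°  ✓
  (1,6): δ = 8.08°  ✓
  (1,7): δ = 37.23°  ·
  (2,3): δ = 146.07°  ·
  (2,4): δ = 115.57°  ·
  (2,5): δ = 87.21°  ·
  (2,6): δ = 53.02°  ·
  (2,7): δ = 23.88°  ✓
  (3,4): δ = 149.51°  ·
  (3,5): δ = 121.14°  ·
  (3,6): δ = 86.96°  ·
  (3,7): δ = 57.81°  ·
  (4,5): δ = 151.64°  ·
  (4,6): δ = 117.45°  ·
  (4,7): δ = 88.31°  ·
  (5,6): δ = 145.81°  ·
  (5,7): δ = 116.67°  ·
  (6,7): δ = 150.85°  ·
antipodal pairs: 5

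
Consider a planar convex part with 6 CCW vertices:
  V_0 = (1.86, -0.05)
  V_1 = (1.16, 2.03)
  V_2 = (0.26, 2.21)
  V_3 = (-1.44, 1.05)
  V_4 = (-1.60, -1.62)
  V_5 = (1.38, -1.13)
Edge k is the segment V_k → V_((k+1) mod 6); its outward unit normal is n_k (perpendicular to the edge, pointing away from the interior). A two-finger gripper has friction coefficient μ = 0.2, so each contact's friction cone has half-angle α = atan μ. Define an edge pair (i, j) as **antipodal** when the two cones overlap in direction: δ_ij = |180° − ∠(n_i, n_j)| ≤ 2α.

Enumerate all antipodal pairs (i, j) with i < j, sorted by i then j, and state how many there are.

α = atan 0.2 = 11.31°;  2α = 22.62°
n_0 = (+0.9478, +0.3190)
n_1 = (+0.1961, +0.9806)
n_2 = (-0.5636, +0.8260)
n_3 = (-0.9982, +0.0598)
n_4 = (+0.1623, -0.9867)
n_5 = (+0.9138, -0.4061)
  (0,1): δ = 119.91°  ·
  (0,2): δ = 74.29°  ·
  (0,3): δ = 22.03°  ✓
  (0,4): δ = 80.74°  ·
  (0,5): δ = 137.44°  ·
  (1,2): δ = 134.38°  ·
  (1,3): δ = 82.12°  ·
  (1,4): δ = 20.65°  ✓
  (1,5): δ = 77.35°  ·
  (2,3): δ = 127.74°  ·
  (2,4): δ = 24.97°  ·
  (2,5): δ = 31.73°  ·
  (3,4): δ = 77.23°  ·
  (3,5): δ = 20.53°  ✓
  (4,5): δ = 123.30°  ·
antipodal pairs: 3

count = 3; pairs: (0,3), (1,4), (3,5)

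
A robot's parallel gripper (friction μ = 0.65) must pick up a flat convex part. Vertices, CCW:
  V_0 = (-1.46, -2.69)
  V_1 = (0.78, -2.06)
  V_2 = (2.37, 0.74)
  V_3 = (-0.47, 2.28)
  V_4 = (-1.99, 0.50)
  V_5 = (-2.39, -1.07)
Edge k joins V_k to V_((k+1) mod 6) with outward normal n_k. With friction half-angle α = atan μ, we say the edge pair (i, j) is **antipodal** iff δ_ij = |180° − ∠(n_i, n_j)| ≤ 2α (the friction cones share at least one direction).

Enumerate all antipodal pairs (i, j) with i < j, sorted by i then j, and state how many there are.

count = 7; pairs: (0,2), (0,3), (0,4), (1,3), (1,4), (1,5), (2,5)

α = atan 0.65 = 33.02°;  2α = 66.05°
n_0 = (+0.2707, -0.9627)
n_1 = (+0.8696, -0.4938)
n_2 = (+0.4767, +0.8791)
n_3 = (-0.7605, +0.6494)
n_4 = (-0.9690, +0.2469)
n_5 = (-0.8673, -0.4979)
  (0,1): δ = 135.30°  ·
  (0,2): δ = 44.18°  ✓
  (0,3): δ = 33.80°  ✓
  (0,4): δ = 60.00°  ✓
  (0,5): δ = 104.15°  ·
  (1,2): δ = 88.88°  ·
  (1,3): δ = 10.90°  ✓
  (1,4): δ = 15.30°  ✓
  (1,5): δ = 59.45°  ✓
  (2,3): δ = 102.03°  ·
  (2,4): δ = 75.82°  ·
  (2,5): δ = 31.67°  ✓
  (3,4): δ = 153.80°  ·
  (3,5): δ = 109.65°  ·
  (4,5): δ = 135.85°  ·
antipodal pairs: 7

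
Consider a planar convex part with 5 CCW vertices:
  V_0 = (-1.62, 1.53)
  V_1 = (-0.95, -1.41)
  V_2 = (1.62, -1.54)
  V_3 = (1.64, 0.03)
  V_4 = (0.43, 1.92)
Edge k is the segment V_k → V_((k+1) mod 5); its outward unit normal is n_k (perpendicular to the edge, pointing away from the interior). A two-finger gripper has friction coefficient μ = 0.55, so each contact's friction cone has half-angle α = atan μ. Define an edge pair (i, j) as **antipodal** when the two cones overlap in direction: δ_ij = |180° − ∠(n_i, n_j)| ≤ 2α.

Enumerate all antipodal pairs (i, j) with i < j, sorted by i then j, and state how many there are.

count = 4; pairs: (0,2), (0,3), (1,3), (1,4)

α = atan 0.55 = 28.81°;  2α = 57.62°
n_0 = (-0.9750, -0.2222)
n_1 = (-0.0505, -0.9987)
n_2 = (+0.9999, -0.0127)
n_3 = (+0.8422, +0.5392)
n_4 = (-0.1869, +0.9824)
  (0,1): δ = 105.73°  ·
  (0,2): δ = 13.57°  ✓
  (0,3): δ = 19.79°  ✓
  (0,4): δ = 87.93°  ·
  (1,2): δ = 87.83°  ·
  (1,3): δ = 54.48°  ✓
  (1,4): δ = 13.67°  ✓
  (2,3): δ = 146.64°  ·
  (2,4): δ = 78.50°  ·
  (3,4): δ = 111.86°  ·
antipodal pairs: 4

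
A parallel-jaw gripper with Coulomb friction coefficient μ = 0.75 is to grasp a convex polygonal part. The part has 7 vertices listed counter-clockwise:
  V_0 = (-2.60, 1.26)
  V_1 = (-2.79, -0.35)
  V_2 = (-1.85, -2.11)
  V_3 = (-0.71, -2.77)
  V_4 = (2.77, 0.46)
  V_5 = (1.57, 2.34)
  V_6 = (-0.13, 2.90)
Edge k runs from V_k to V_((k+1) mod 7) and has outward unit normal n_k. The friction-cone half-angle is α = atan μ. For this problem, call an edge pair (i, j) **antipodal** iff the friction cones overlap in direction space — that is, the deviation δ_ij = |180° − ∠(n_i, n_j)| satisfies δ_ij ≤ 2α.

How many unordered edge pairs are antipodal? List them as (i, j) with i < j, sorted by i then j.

count = 9; pairs: (0,3), (0,4), (1,4), (1,5), (2,4), (2,5), (2,6), (3,5), (3,6)

α = atan 0.75 = 36.87°;  2α = 73.74°
n_0 = (-0.9931, +0.1172)
n_1 = (-0.8821, -0.4711)
n_2 = (-0.5010, -0.8654)
n_3 = (+0.6803, -0.7329)
n_4 = (+0.8429, +0.5380)
n_5 = (+0.3129, +0.9498)
n_6 = (-0.5531, +0.8331)
  (0,1): δ = 145.16°  ·
  (0,2): δ = 113.34°  ·
  (0,3): δ = 40.40°  ✓
  (0,4): δ = 39.28°  ✓
  (0,5): δ = 78.50°  ·
  (0,6): δ = 130.31°  ·
  (1,2): δ = 148.17°  ·
  (1,3): δ = 75.24°  ·
  (1,4): δ = 4.44°  ✓
  (1,5): δ = 43.66°  ✓
  (1,6): δ = 95.48°  ·
  (2,3): δ = 107.07°  ·
  (2,4): δ = 27.38°  ✓
  (2,5): δ = 11.84°  ✓
  (2,6): δ = 63.65°  ✓
  (3,4): δ = 100.32°  ·
  (3,5): δ = 61.10°  ✓
  (3,6): δ = 9.28°  ✓
  (4,5): δ = 140.78°  ·
  (4,6): δ = 88.97°  ·
  (5,6): δ = 128.18°  ·
antipodal pairs: 9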